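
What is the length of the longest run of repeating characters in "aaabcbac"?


Input: "aaabcbac"
Scanning for longest run:
  Position 1 ('a'): continues run of 'a', length=2
  Position 2 ('a'): continues run of 'a', length=3
  Position 3 ('b'): new char, reset run to 1
  Position 4 ('c'): new char, reset run to 1
  Position 5 ('b'): new char, reset run to 1
  Position 6 ('a'): new char, reset run to 1
  Position 7 ('c'): new char, reset run to 1
Longest run: 'a' with length 3

3


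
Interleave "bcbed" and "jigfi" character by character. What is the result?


Interleaving "bcbed" and "jigfi":
  Position 0: 'b' from first, 'j' from second => "bj"
  Position 1: 'c' from first, 'i' from second => "ci"
  Position 2: 'b' from first, 'g' from second => "bg"
  Position 3: 'e' from first, 'f' from second => "ef"
  Position 4: 'd' from first, 'i' from second => "di"
Result: bjcibgefdi

bjcibgefdi


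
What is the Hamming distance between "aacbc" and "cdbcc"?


Comparing "aacbc" and "cdbcc" position by position:
  Position 0: 'a' vs 'c' => differ
  Position 1: 'a' vs 'd' => differ
  Position 2: 'c' vs 'b' => differ
  Position 3: 'b' vs 'c' => differ
  Position 4: 'c' vs 'c' => same
Total differences (Hamming distance): 4

4


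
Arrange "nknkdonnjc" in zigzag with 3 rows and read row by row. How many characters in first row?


Zigzag "nknkdonnjc" into 3 rows:
Placing characters:
  'n' => row 0
  'k' => row 1
  'n' => row 2
  'k' => row 1
  'd' => row 0
  'o' => row 1
  'n' => row 2
  'n' => row 1
  'j' => row 0
  'c' => row 1
Rows:
  Row 0: "ndj"
  Row 1: "kkonc"
  Row 2: "nn"
First row length: 3

3


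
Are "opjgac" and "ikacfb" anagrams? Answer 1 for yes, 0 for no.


Strings: "opjgac", "ikacfb"
Sorted first:  acgjop
Sorted second: abcfik
Differ at position 1: 'c' vs 'b' => not anagrams

0


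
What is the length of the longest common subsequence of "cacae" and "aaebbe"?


LCS of "cacae" and "aaebbe"
DP table:
           a    a    e    b    b    e
      0    0    0    0    0    0    0
  c   0    0    0    0    0    0    0
  a   0    1    1    1    1    1    1
  c   0    1    1    1    1    1    1
  a   0    1    2    2    2    2    2
  e   0    1    2    3    3    3    3
LCS length = dp[5][6] = 3

3


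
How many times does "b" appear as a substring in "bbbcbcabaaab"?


Searching for "b" in "bbbcbcabaaab"
Scanning each position:
  Position 0: "b" => MATCH
  Position 1: "b" => MATCH
  Position 2: "b" => MATCH
  Position 3: "c" => no
  Position 4: "b" => MATCH
  Position 5: "c" => no
  Position 6: "a" => no
  Position 7: "b" => MATCH
  Position 8: "a" => no
  Position 9: "a" => no
  Position 10: "a" => no
  Position 11: "b" => MATCH
Total occurrences: 6

6


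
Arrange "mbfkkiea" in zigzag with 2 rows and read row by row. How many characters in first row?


Zigzag "mbfkkiea" into 2 rows:
Placing characters:
  'm' => row 0
  'b' => row 1
  'f' => row 0
  'k' => row 1
  'k' => row 0
  'i' => row 1
  'e' => row 0
  'a' => row 1
Rows:
  Row 0: "mfke"
  Row 1: "bkia"
First row length: 4

4


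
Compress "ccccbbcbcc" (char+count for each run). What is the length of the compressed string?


Input: ccccbbcbcc
Runs:
  'c' x 4 => "c4"
  'b' x 2 => "b2"
  'c' x 1 => "c1"
  'b' x 1 => "b1"
  'c' x 2 => "c2"
Compressed: "c4b2c1b1c2"
Compressed length: 10

10


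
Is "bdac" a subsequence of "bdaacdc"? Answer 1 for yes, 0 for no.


Check if "bdac" is a subsequence of "bdaacdc"
Greedy scan:
  Position 0 ('b'): matches sub[0] = 'b'
  Position 1 ('d'): matches sub[1] = 'd'
  Position 2 ('a'): matches sub[2] = 'a'
  Position 3 ('a'): no match needed
  Position 4 ('c'): matches sub[3] = 'c'
  Position 5 ('d'): no match needed
  Position 6 ('c'): no match needed
All 4 characters matched => is a subsequence

1


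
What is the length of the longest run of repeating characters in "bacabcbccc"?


Input: "bacabcbccc"
Scanning for longest run:
  Position 1 ('a'): new char, reset run to 1
  Position 2 ('c'): new char, reset run to 1
  Position 3 ('a'): new char, reset run to 1
  Position 4 ('b'): new char, reset run to 1
  Position 5 ('c'): new char, reset run to 1
  Position 6 ('b'): new char, reset run to 1
  Position 7 ('c'): new char, reset run to 1
  Position 8 ('c'): continues run of 'c', length=2
  Position 9 ('c'): continues run of 'c', length=3
Longest run: 'c' with length 3

3


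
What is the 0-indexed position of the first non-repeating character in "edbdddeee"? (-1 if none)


Input: edbdddeee
Character frequencies:
  'b': 1
  'd': 4
  'e': 4
Scanning left to right for freq == 1:
  Position 0 ('e'): freq=4, skip
  Position 1 ('d'): freq=4, skip
  Position 2 ('b'): unique! => answer = 2

2


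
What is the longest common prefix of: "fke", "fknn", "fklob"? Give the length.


Words: fke, fknn, fklob
  Position 0: all 'f' => match
  Position 1: all 'k' => match
  Position 2: ('e', 'n', 'l') => mismatch, stop
LCP = "fk" (length 2)

2


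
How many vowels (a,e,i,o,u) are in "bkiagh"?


Input: bkiagh
Checking each character:
  'b' at position 0: consonant
  'k' at position 1: consonant
  'i' at position 2: vowel (running total: 1)
  'a' at position 3: vowel (running total: 2)
  'g' at position 4: consonant
  'h' at position 5: consonant
Total vowels: 2

2


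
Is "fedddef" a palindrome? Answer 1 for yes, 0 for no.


Input: fedddef
Reversed: fedddef
  Compare pos 0 ('f') with pos 6 ('f'): match
  Compare pos 1 ('e') with pos 5 ('e'): match
  Compare pos 2 ('d') with pos 4 ('d'): match
Result: palindrome

1


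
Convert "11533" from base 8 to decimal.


Input: "11533" in base 8
Positional expansion:
  Digit '1' (value 1) x 8^4 = 4096
  Digit '1' (value 1) x 8^3 = 512
  Digit '5' (value 5) x 8^2 = 320
  Digit '3' (value 3) x 8^1 = 24
  Digit '3' (value 3) x 8^0 = 3
Sum = 4955

4955


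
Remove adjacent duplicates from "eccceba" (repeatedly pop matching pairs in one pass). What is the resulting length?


Input: eccceba
Stack-based adjacent duplicate removal:
  Read 'e': push. Stack: e
  Read 'c': push. Stack: ec
  Read 'c': matches stack top 'c' => pop. Stack: e
  Read 'c': push. Stack: ec
  Read 'e': push. Stack: ece
  Read 'b': push. Stack: eceb
  Read 'a': push. Stack: eceba
Final stack: "eceba" (length 5)

5


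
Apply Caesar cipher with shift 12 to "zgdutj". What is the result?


Caesar cipher: shift "zgdutj" by 12
  'z' (pos 25) + 12 = pos 11 = 'l'
  'g' (pos 6) + 12 = pos 18 = 's'
  'd' (pos 3) + 12 = pos 15 = 'p'
  'u' (pos 20) + 12 = pos 6 = 'g'
  't' (pos 19) + 12 = pos 5 = 'f'
  'j' (pos 9) + 12 = pos 21 = 'v'
Result: lspgfv

lspgfv


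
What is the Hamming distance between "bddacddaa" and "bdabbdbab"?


Comparing "bddacddaa" and "bdabbdbab" position by position:
  Position 0: 'b' vs 'b' => same
  Position 1: 'd' vs 'd' => same
  Position 2: 'd' vs 'a' => differ
  Position 3: 'a' vs 'b' => differ
  Position 4: 'c' vs 'b' => differ
  Position 5: 'd' vs 'd' => same
  Position 6: 'd' vs 'b' => differ
  Position 7: 'a' vs 'a' => same
  Position 8: 'a' vs 'b' => differ
Total differences (Hamming distance): 5

5


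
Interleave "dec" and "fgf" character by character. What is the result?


Interleaving "dec" and "fgf":
  Position 0: 'd' from first, 'f' from second => "df"
  Position 1: 'e' from first, 'g' from second => "eg"
  Position 2: 'c' from first, 'f' from second => "cf"
Result: dfegcf

dfegcf


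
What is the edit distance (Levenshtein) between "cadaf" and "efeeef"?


Computing edit distance: "cadaf" -> "efeeef"
DP table:
           e    f    e    e    e    f
      0    1    2    3    4    5    6
  c   1    1    2    3    4    5    6
  a   2    2    2    3    4    5    6
  d   3    3    3    3    4    5    6
  a   4    4    4    4    4    5    6
  f   5    5    4    5    5    5    5
Edit distance = dp[5][6] = 5

5


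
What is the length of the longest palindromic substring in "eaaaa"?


Input: "eaaaa"
Checking substrings for palindromes:
  [1:5] "aaaa" (len 4) => palindrome
  [1:4] "aaa" (len 3) => palindrome
  [2:5] "aaa" (len 3) => palindrome
  [1:3] "aa" (len 2) => palindrome
  [2:4] "aa" (len 2) => palindrome
  [3:5] "aa" (len 2) => palindrome
Longest palindromic substring: "aaaa" with length 4

4


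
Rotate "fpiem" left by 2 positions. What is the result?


Input: "fpiem", rotate left by 2
First 2 characters: "fp"
Remaining characters: "iem"
Concatenate remaining + first: "iem" + "fp" = "iemfp"

iemfp


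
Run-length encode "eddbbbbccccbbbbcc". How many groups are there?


Input: eddbbbbccccbbbbcc
Scanning for consecutive runs:
  Group 1: 'e' x 1 (positions 0-0)
  Group 2: 'd' x 2 (positions 1-2)
  Group 3: 'b' x 4 (positions 3-6)
  Group 4: 'c' x 4 (positions 7-10)
  Group 5: 'b' x 4 (positions 11-14)
  Group 6: 'c' x 2 (positions 15-16)
Total groups: 6

6


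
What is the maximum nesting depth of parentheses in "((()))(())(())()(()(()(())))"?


Input: "((()))(())(())()(()(()(())))"
Tracking depth:
  Position 0 '(': depth becomes 1
  Position 1 '(': depth becomes 2
  Position 2 '(': depth becomes 3
  Position 3 ')': depth becomes 2
  Position 4 ')': depth becomes 1
  Position 5 ')': depth becomes 0
  Position 6 '(': depth becomes 1
  Position 7 '(': depth becomes 2
  Position 8 ')': depth becomes 1
  Position 9 ')': depth becomes 0
  Position 10 '(': depth becomes 1
  Position 11 '(': depth becomes 2
  Position 12 ')': depth becomes 1
  Position 13 ')': depth becomes 0
  Position 14 '(': depth becomes 1
  Position 15 ')': depth becomes 0
  Position 16 '(': depth becomes 1
  Position 17 '(': depth becomes 2
  Position 18 ')': depth becomes 1
  Position 19 '(': depth becomes 2
  Position 20 '(': depth becomes 3
  Position 21 ')': depth becomes 2
  Position 22 '(': depth becomes 3
  Position 23 '(': depth becomes 4
  Position 24 ')': depth becomes 3
  Position 25 ')': depth becomes 2
  Position 26 ')': depth becomes 1
  Position 27 ')': depth becomes 0
Maximum depth reached: 4

4


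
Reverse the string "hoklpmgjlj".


Input: hoklpmgjlj
Reading characters right to left:
  Position 9: 'j'
  Position 8: 'l'
  Position 7: 'j'
  Position 6: 'g'
  Position 5: 'm'
  Position 4: 'p'
  Position 3: 'l'
  Position 2: 'k'
  Position 1: 'o'
  Position 0: 'h'
Reversed: jljgmplkoh

jljgmplkoh


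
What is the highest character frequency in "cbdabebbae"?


Input: cbdabebbae
Character counts:
  'a': 2
  'b': 4
  'c': 1
  'd': 1
  'e': 2
Maximum frequency: 4

4


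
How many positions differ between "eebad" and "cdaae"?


Comparing "eebad" and "cdaae" position by position:
  Position 0: 'e' vs 'c' => DIFFER
  Position 1: 'e' vs 'd' => DIFFER
  Position 2: 'b' vs 'a' => DIFFER
  Position 3: 'a' vs 'a' => same
  Position 4: 'd' vs 'e' => DIFFER
Positions that differ: 4

4


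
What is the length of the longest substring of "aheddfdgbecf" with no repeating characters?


Input: "aheddfdgbecf"
Sliding window (track last position of each char):
  Position 0 ('a'): window [0,0] length 1 -- new best
  Position 1 ('h'): window [0,1] length 2 -- new best
  Position 2 ('e'): window [0,2] length 3 -- new best
  Position 3 ('d'): window [0,3] length 4 -- new best
  Position 4 ('d'): repeat (last at 3), move window start to 4
  Position 4 ('d'): window [4,4] length 1
  Position 5 ('f'): window [4,5] length 2
  Position 6 ('d'): repeat (last at 4), move window start to 5
  Position 6 ('d'): window [5,6] length 2
  Position 7 ('g'): window [5,7] length 3
  Position 8 ('b'): window [5,8] length 4
  Position 9 ('e'): window [5,9] length 5 -- new best
  Position 10 ('c'): window [5,10] length 6 -- new best
  Position 11 ('f'): repeat (last at 5), move window start to 6
  Position 11 ('f'): window [6,11] length 6
Longest substring with no repeats: "fdgbec" with length 6

6


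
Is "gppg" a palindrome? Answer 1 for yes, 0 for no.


Input: gppg
Reversed: gppg
  Compare pos 0 ('g') with pos 3 ('g'): match
  Compare pos 1 ('p') with pos 2 ('p'): match
Result: palindrome

1


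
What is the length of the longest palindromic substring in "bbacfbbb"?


Input: "bbacfbbb"
Checking substrings for palindromes:
  [5:8] "bbb" (len 3) => palindrome
  [0:2] "bb" (len 2) => palindrome
  [5:7] "bb" (len 2) => palindrome
  [6:8] "bb" (len 2) => palindrome
Longest palindromic substring: "bbb" with length 3

3


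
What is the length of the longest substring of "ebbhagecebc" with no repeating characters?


Input: "ebbhagecebc"
Sliding window (track last position of each char):
  Position 0 ('e'): window [0,0] length 1 -- new best
  Position 1 ('b'): window [0,1] length 2 -- new best
  Position 2 ('b'): repeat (last at 1), move window start to 2
  Position 2 ('b'): window [2,2] length 1
  Position 3 ('h'): window [2,3] length 2
  Position 4 ('a'): window [2,4] length 3 -- new best
  Position 5 ('g'): window [2,5] length 4 -- new best
  Position 6 ('e'): window [2,6] length 5 -- new best
  Position 7 ('c'): window [2,7] length 6 -- new best
  Position 8 ('e'): repeat (last at 6), move window start to 7
  Position 8 ('e'): window [7,8] length 2
  Position 9 ('b'): window [7,9] length 3
  Position 10 ('c'): repeat (last at 7), move window start to 8
  Position 10 ('c'): window [8,10] length 3
Longest substring with no repeats: "bhagec" with length 6

6


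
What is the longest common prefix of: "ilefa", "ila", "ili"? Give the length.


Words: ilefa, ila, ili
  Position 0: all 'i' => match
  Position 1: all 'l' => match
  Position 2: ('e', 'a', 'i') => mismatch, stop
LCP = "il" (length 2)

2


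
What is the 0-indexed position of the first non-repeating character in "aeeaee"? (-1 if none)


Input: aeeaee
Character frequencies:
  'a': 2
  'e': 4
Scanning left to right for freq == 1:
  Position 0 ('a'): freq=2, skip
  Position 1 ('e'): freq=4, skip
  Position 2 ('e'): freq=4, skip
  Position 3 ('a'): freq=2, skip
  Position 4 ('e'): freq=4, skip
  Position 5 ('e'): freq=4, skip
  No unique character found => answer = -1

-1


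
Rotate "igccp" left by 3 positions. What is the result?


Input: "igccp", rotate left by 3
First 3 characters: "igc"
Remaining characters: "cp"
Concatenate remaining + first: "cp" + "igc" = "cpigc"

cpigc


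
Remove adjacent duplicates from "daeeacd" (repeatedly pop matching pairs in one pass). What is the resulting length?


Input: daeeacd
Stack-based adjacent duplicate removal:
  Read 'd': push. Stack: d
  Read 'a': push. Stack: da
  Read 'e': push. Stack: dae
  Read 'e': matches stack top 'e' => pop. Stack: da
  Read 'a': matches stack top 'a' => pop. Stack: d
  Read 'c': push. Stack: dc
  Read 'd': push. Stack: dcd
Final stack: "dcd" (length 3)

3


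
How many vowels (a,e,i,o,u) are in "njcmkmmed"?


Input: njcmkmmed
Checking each character:
  'n' at position 0: consonant
  'j' at position 1: consonant
  'c' at position 2: consonant
  'm' at position 3: consonant
  'k' at position 4: consonant
  'm' at position 5: consonant
  'm' at position 6: consonant
  'e' at position 7: vowel (running total: 1)
  'd' at position 8: consonant
Total vowels: 1

1


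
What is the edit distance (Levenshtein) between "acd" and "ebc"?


Computing edit distance: "acd" -> "ebc"
DP table:
           e    b    c
      0    1    2    3
  a   1    1    2    3
  c   2    2    2    2
  d   3    3    3    3
Edit distance = dp[3][3] = 3

3


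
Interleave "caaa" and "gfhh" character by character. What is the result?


Interleaving "caaa" and "gfhh":
  Position 0: 'c' from first, 'g' from second => "cg"
  Position 1: 'a' from first, 'f' from second => "af"
  Position 2: 'a' from first, 'h' from second => "ah"
  Position 3: 'a' from first, 'h' from second => "ah"
Result: cgafahah

cgafahah


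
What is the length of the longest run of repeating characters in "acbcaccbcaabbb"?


Input: "acbcaccbcaabbb"
Scanning for longest run:
  Position 1 ('c'): new char, reset run to 1
  Position 2 ('b'): new char, reset run to 1
  Position 3 ('c'): new char, reset run to 1
  Position 4 ('a'): new char, reset run to 1
  Position 5 ('c'): new char, reset run to 1
  Position 6 ('c'): continues run of 'c', length=2
  Position 7 ('b'): new char, reset run to 1
  Position 8 ('c'): new char, reset run to 1
  Position 9 ('a'): new char, reset run to 1
  Position 10 ('a'): continues run of 'a', length=2
  Position 11 ('b'): new char, reset run to 1
  Position 12 ('b'): continues run of 'b', length=2
  Position 13 ('b'): continues run of 'b', length=3
Longest run: 'b' with length 3

3


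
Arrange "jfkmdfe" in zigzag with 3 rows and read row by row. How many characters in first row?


Zigzag "jfkmdfe" into 3 rows:
Placing characters:
  'j' => row 0
  'f' => row 1
  'k' => row 2
  'm' => row 1
  'd' => row 0
  'f' => row 1
  'e' => row 2
Rows:
  Row 0: "jd"
  Row 1: "fmf"
  Row 2: "ke"
First row length: 2

2


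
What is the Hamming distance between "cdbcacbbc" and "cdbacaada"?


Comparing "cdbcacbbc" and "cdbacaada" position by position:
  Position 0: 'c' vs 'c' => same
  Position 1: 'd' vs 'd' => same
  Position 2: 'b' vs 'b' => same
  Position 3: 'c' vs 'a' => differ
  Position 4: 'a' vs 'c' => differ
  Position 5: 'c' vs 'a' => differ
  Position 6: 'b' vs 'a' => differ
  Position 7: 'b' vs 'd' => differ
  Position 8: 'c' vs 'a' => differ
Total differences (Hamming distance): 6

6


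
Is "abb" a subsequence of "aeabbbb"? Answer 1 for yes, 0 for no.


Check if "abb" is a subsequence of "aeabbbb"
Greedy scan:
  Position 0 ('a'): matches sub[0] = 'a'
  Position 1 ('e'): no match needed
  Position 2 ('a'): no match needed
  Position 3 ('b'): matches sub[1] = 'b'
  Position 4 ('b'): matches sub[2] = 'b'
  Position 5 ('b'): no match needed
  Position 6 ('b'): no match needed
All 3 characters matched => is a subsequence

1


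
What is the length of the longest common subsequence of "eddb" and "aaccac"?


LCS of "eddb" and "aaccac"
DP table:
           a    a    c    c    a    c
      0    0    0    0    0    0    0
  e   0    0    0    0    0    0    0
  d   0    0    0    0    0    0    0
  d   0    0    0    0    0    0    0
  b   0    0    0    0    0    0    0
LCS length = dp[4][6] = 0

0


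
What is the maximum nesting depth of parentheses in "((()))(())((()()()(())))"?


Input: "((()))(())((()()()(())))"
Tracking depth:
  Position 0 '(': depth becomes 1
  Position 1 '(': depth becomes 2
  Position 2 '(': depth becomes 3
  Position 3 ')': depth becomes 2
  Position 4 ')': depth becomes 1
  Position 5 ')': depth becomes 0
  Position 6 '(': depth becomes 1
  Position 7 '(': depth becomes 2
  Position 8 ')': depth becomes 1
  Position 9 ')': depth becomes 0
  Position 10 '(': depth becomes 1
  Position 11 '(': depth becomes 2
  Position 12 '(': depth becomes 3
  Position 13 ')': depth becomes 2
  Position 14 '(': depth becomes 3
  Position 15 ')': depth becomes 2
  Position 16 '(': depth becomes 3
  Position 17 ')': depth becomes 2
  Position 18 '(': depth becomes 3
  Position 19 '(': depth becomes 4
  Position 20 ')': depth becomes 3
  Position 21 ')': depth becomes 2
  Position 22 ')': depth becomes 1
  Position 23 ')': depth becomes 0
Maximum depth reached: 4

4


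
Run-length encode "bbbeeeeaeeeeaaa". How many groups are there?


Input: bbbeeeeaeeeeaaa
Scanning for consecutive runs:
  Group 1: 'b' x 3 (positions 0-2)
  Group 2: 'e' x 4 (positions 3-6)
  Group 3: 'a' x 1 (positions 7-7)
  Group 4: 'e' x 4 (positions 8-11)
  Group 5: 'a' x 3 (positions 12-14)
Total groups: 5

5


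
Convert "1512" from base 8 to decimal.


Input: "1512" in base 8
Positional expansion:
  Digit '1' (value 1) x 8^3 = 512
  Digit '5' (value 5) x 8^2 = 320
  Digit '1' (value 1) x 8^1 = 8
  Digit '2' (value 2) x 8^0 = 2
Sum = 842

842


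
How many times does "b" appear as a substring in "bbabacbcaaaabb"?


Searching for "b" in "bbabacbcaaaabb"
Scanning each position:
  Position 0: "b" => MATCH
  Position 1: "b" => MATCH
  Position 2: "a" => no
  Position 3: "b" => MATCH
  Position 4: "a" => no
  Position 5: "c" => no
  Position 6: "b" => MATCH
  Position 7: "c" => no
  Position 8: "a" => no
  Position 9: "a" => no
  Position 10: "a" => no
  Position 11: "a" => no
  Position 12: "b" => MATCH
  Position 13: "b" => MATCH
Total occurrences: 6

6


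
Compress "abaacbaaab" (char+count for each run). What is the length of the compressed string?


Input: abaacbaaab
Runs:
  'a' x 1 => "a1"
  'b' x 1 => "b1"
  'a' x 2 => "a2"
  'c' x 1 => "c1"
  'b' x 1 => "b1"
  'a' x 3 => "a3"
  'b' x 1 => "b1"
Compressed: "a1b1a2c1b1a3b1"
Compressed length: 14

14


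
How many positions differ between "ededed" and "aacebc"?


Comparing "ededed" and "aacebc" position by position:
  Position 0: 'e' vs 'a' => DIFFER
  Position 1: 'd' vs 'a' => DIFFER
  Position 2: 'e' vs 'c' => DIFFER
  Position 3: 'd' vs 'e' => DIFFER
  Position 4: 'e' vs 'b' => DIFFER
  Position 5: 'd' vs 'c' => DIFFER
Positions that differ: 6

6


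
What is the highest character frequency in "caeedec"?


Input: caeedec
Character counts:
  'a': 1
  'c': 2
  'd': 1
  'e': 3
Maximum frequency: 3

3


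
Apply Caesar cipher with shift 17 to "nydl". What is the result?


Caesar cipher: shift "nydl" by 17
  'n' (pos 13) + 17 = pos 4 = 'e'
  'y' (pos 24) + 17 = pos 15 = 'p'
  'd' (pos 3) + 17 = pos 20 = 'u'
  'l' (pos 11) + 17 = pos 2 = 'c'
Result: epuc

epuc


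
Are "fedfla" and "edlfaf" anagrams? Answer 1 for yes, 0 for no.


Strings: "fedfla", "edlfaf"
Sorted first:  adeffl
Sorted second: adeffl
Sorted forms match => anagrams

1


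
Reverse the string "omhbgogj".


Input: omhbgogj
Reading characters right to left:
  Position 7: 'j'
  Position 6: 'g'
  Position 5: 'o'
  Position 4: 'g'
  Position 3: 'b'
  Position 2: 'h'
  Position 1: 'm'
  Position 0: 'o'
Reversed: jgogbhmo

jgogbhmo


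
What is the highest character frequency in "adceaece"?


Input: adceaece
Character counts:
  'a': 2
  'c': 2
  'd': 1
  'e': 3
Maximum frequency: 3

3


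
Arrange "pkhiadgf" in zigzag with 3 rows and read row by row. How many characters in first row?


Zigzag "pkhiadgf" into 3 rows:
Placing characters:
  'p' => row 0
  'k' => row 1
  'h' => row 2
  'i' => row 1
  'a' => row 0
  'd' => row 1
  'g' => row 2
  'f' => row 1
Rows:
  Row 0: "pa"
  Row 1: "kidf"
  Row 2: "hg"
First row length: 2

2


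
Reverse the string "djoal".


Input: djoal
Reading characters right to left:
  Position 4: 'l'
  Position 3: 'a'
  Position 2: 'o'
  Position 1: 'j'
  Position 0: 'd'
Reversed: laojd

laojd


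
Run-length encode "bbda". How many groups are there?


Input: bbda
Scanning for consecutive runs:
  Group 1: 'b' x 2 (positions 0-1)
  Group 2: 'd' x 1 (positions 2-2)
  Group 3: 'a' x 1 (positions 3-3)
Total groups: 3

3


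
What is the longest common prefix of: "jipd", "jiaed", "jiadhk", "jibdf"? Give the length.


Words: jipd, jiaed, jiadhk, jibdf
  Position 0: all 'j' => match
  Position 1: all 'i' => match
  Position 2: ('p', 'a', 'a', 'b') => mismatch, stop
LCP = "ji" (length 2)

2


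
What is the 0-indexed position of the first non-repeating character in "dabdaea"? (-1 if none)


Input: dabdaea
Character frequencies:
  'a': 3
  'b': 1
  'd': 2
  'e': 1
Scanning left to right for freq == 1:
  Position 0 ('d'): freq=2, skip
  Position 1 ('a'): freq=3, skip
  Position 2 ('b'): unique! => answer = 2

2


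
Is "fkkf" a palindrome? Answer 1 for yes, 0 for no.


Input: fkkf
Reversed: fkkf
  Compare pos 0 ('f') with pos 3 ('f'): match
  Compare pos 1 ('k') with pos 2 ('k'): match
Result: palindrome

1


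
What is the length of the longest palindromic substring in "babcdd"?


Input: "babcdd"
Checking substrings for palindromes:
  [0:3] "bab" (len 3) => palindrome
  [4:6] "dd" (len 2) => palindrome
Longest palindromic substring: "bab" with length 3

3


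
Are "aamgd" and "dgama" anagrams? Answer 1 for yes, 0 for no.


Strings: "aamgd", "dgama"
Sorted first:  aadgm
Sorted second: aadgm
Sorted forms match => anagrams

1


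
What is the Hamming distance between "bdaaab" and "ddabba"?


Comparing "bdaaab" and "ddabba" position by position:
  Position 0: 'b' vs 'd' => differ
  Position 1: 'd' vs 'd' => same
  Position 2: 'a' vs 'a' => same
  Position 3: 'a' vs 'b' => differ
  Position 4: 'a' vs 'b' => differ
  Position 5: 'b' vs 'a' => differ
Total differences (Hamming distance): 4

4


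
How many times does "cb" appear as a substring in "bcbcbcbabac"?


Searching for "cb" in "bcbcbcbabac"
Scanning each position:
  Position 0: "bc" => no
  Position 1: "cb" => MATCH
  Position 2: "bc" => no
  Position 3: "cb" => MATCH
  Position 4: "bc" => no
  Position 5: "cb" => MATCH
  Position 6: "ba" => no
  Position 7: "ab" => no
  Position 8: "ba" => no
  Position 9: "ac" => no
Total occurrences: 3

3


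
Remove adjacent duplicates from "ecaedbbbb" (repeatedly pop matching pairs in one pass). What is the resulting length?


Input: ecaedbbbb
Stack-based adjacent duplicate removal:
  Read 'e': push. Stack: e
  Read 'c': push. Stack: ec
  Read 'a': push. Stack: eca
  Read 'e': push. Stack: ecae
  Read 'd': push. Stack: ecaed
  Read 'b': push. Stack: ecaedb
  Read 'b': matches stack top 'b' => pop. Stack: ecaed
  Read 'b': push. Stack: ecaedb
  Read 'b': matches stack top 'b' => pop. Stack: ecaed
Final stack: "ecaed" (length 5)

5


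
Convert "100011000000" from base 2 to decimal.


Input: "100011000000" in base 2
Positional expansion:
  Digit '1' (value 1) x 2^11 = 2048
  Digit '0' (value 0) x 2^10 = 0
  Digit '0' (value 0) x 2^9 = 0
  Digit '0' (value 0) x 2^8 = 0
  Digit '1' (value 1) x 2^7 = 128
  Digit '1' (value 1) x 2^6 = 64
  Digit '0' (value 0) x 2^5 = 0
  Digit '0' (value 0) x 2^4 = 0
  Digit '0' (value 0) x 2^3 = 0
  Digit '0' (value 0) x 2^2 = 0
  Digit '0' (value 0) x 2^1 = 0
  Digit '0' (value 0) x 2^0 = 0
Sum = 2240

2240


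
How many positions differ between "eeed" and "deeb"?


Comparing "eeed" and "deeb" position by position:
  Position 0: 'e' vs 'd' => DIFFER
  Position 1: 'e' vs 'e' => same
  Position 2: 'e' vs 'e' => same
  Position 3: 'd' vs 'b' => DIFFER
Positions that differ: 2

2


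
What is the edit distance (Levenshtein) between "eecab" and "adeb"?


Computing edit distance: "eecab" -> "adeb"
DP table:
           a    d    e    b
      0    1    2    3    4
  e   1    1    2    2    3
  e   2    2    2    2    3
  c   3    3    3    3    3
  a   4    3    4    4    4
  b   5    4    4    5    4
Edit distance = dp[5][4] = 4

4


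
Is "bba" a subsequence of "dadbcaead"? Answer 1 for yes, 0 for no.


Check if "bba" is a subsequence of "dadbcaead"
Greedy scan:
  Position 0 ('d'): no match needed
  Position 1 ('a'): no match needed
  Position 2 ('d'): no match needed
  Position 3 ('b'): matches sub[0] = 'b'
  Position 4 ('c'): no match needed
  Position 5 ('a'): no match needed
  Position 6 ('e'): no match needed
  Position 7 ('a'): no match needed
  Position 8 ('d'): no match needed
Only matched 1/3 characters => not a subsequence

0


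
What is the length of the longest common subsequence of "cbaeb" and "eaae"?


LCS of "cbaeb" and "eaae"
DP table:
           e    a    a    e
      0    0    0    0    0
  c   0    0    0    0    0
  b   0    0    0    0    0
  a   0    0    1    1    1
  e   0    1    1    1    2
  b   0    1    1    1    2
LCS length = dp[5][4] = 2

2


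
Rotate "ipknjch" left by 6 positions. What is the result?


Input: "ipknjch", rotate left by 6
First 6 characters: "ipknjc"
Remaining characters: "h"
Concatenate remaining + first: "h" + "ipknjc" = "hipknjc"

hipknjc


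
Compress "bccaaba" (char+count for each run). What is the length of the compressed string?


Input: bccaaba
Runs:
  'b' x 1 => "b1"
  'c' x 2 => "c2"
  'a' x 2 => "a2"
  'b' x 1 => "b1"
  'a' x 1 => "a1"
Compressed: "b1c2a2b1a1"
Compressed length: 10

10


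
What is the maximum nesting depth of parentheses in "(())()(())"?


Input: "(())()(())"
Tracking depth:
  Position 0 '(': depth becomes 1
  Position 1 '(': depth becomes 2
  Position 2 ')': depth becomes 1
  Position 3 ')': depth becomes 0
  Position 4 '(': depth becomes 1
  Position 5 ')': depth becomes 0
  Position 6 '(': depth becomes 1
  Position 7 '(': depth becomes 2
  Position 8 ')': depth becomes 1
  Position 9 ')': depth becomes 0
Maximum depth reached: 2

2


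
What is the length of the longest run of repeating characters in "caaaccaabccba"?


Input: "caaaccaabccba"
Scanning for longest run:
  Position 1 ('a'): new char, reset run to 1
  Position 2 ('a'): continues run of 'a', length=2
  Position 3 ('a'): continues run of 'a', length=3
  Position 4 ('c'): new char, reset run to 1
  Position 5 ('c'): continues run of 'c', length=2
  Position 6 ('a'): new char, reset run to 1
  Position 7 ('a'): continues run of 'a', length=2
  Position 8 ('b'): new char, reset run to 1
  Position 9 ('c'): new char, reset run to 1
  Position 10 ('c'): continues run of 'c', length=2
  Position 11 ('b'): new char, reset run to 1
  Position 12 ('a'): new char, reset run to 1
Longest run: 'a' with length 3

3


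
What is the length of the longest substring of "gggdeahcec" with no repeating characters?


Input: "gggdeahcec"
Sliding window (track last position of each char):
  Position 0 ('g'): window [0,0] length 1 -- new best
  Position 1 ('g'): repeat (last at 0), move window start to 1
  Position 1 ('g'): window [1,1] length 1
  Position 2 ('g'): repeat (last at 1), move window start to 2
  Position 2 ('g'): window [2,2] length 1
  Position 3 ('d'): window [2,3] length 2 -- new best
  Position 4 ('e'): window [2,4] length 3 -- new best
  Position 5 ('a'): window [2,5] length 4 -- new best
  Position 6 ('h'): window [2,6] length 5 -- new best
  Position 7 ('c'): window [2,7] length 6 -- new best
  Position 8 ('e'): repeat (last at 4), move window start to 5
  Position 8 ('e'): window [5,8] length 4
  Position 9 ('c'): repeat (last at 7), move window start to 8
  Position 9 ('c'): window [8,9] length 2
Longest substring with no repeats: "gdeahc" with length 6

6


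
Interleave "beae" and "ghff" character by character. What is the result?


Interleaving "beae" and "ghff":
  Position 0: 'b' from first, 'g' from second => "bg"
  Position 1: 'e' from first, 'h' from second => "eh"
  Position 2: 'a' from first, 'f' from second => "af"
  Position 3: 'e' from first, 'f' from second => "ef"
Result: bgehafef

bgehafef


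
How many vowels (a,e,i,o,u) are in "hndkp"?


Input: hndkp
Checking each character:
  'h' at position 0: consonant
  'n' at position 1: consonant
  'd' at position 2: consonant
  'k' at position 3: consonant
  'p' at position 4: consonant
Total vowels: 0

0


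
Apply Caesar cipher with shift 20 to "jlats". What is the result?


Caesar cipher: shift "jlats" by 20
  'j' (pos 9) + 20 = pos 3 = 'd'
  'l' (pos 11) + 20 = pos 5 = 'f'
  'a' (pos 0) + 20 = pos 20 = 'u'
  't' (pos 19) + 20 = pos 13 = 'n'
  's' (pos 18) + 20 = pos 12 = 'm'
Result: dfunm

dfunm


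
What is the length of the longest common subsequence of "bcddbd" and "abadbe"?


LCS of "bcddbd" and "abadbe"
DP table:
           a    b    a    d    b    e
      0    0    0    0    0    0    0
  b   0    0    1    1    1    1    1
  c   0    0    1    1    1    1    1
  d   0    0    1    1    2    2    2
  d   0    0    1    1    2    2    2
  b   0    0    1    1    2    3    3
  d   0    0    1    1    2    3    3
LCS length = dp[6][6] = 3

3


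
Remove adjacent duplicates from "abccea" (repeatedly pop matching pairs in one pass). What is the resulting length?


Input: abccea
Stack-based adjacent duplicate removal:
  Read 'a': push. Stack: a
  Read 'b': push. Stack: ab
  Read 'c': push. Stack: abc
  Read 'c': matches stack top 'c' => pop. Stack: ab
  Read 'e': push. Stack: abe
  Read 'a': push. Stack: abea
Final stack: "abea" (length 4)

4


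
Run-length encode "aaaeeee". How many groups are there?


Input: aaaeeee
Scanning for consecutive runs:
  Group 1: 'a' x 3 (positions 0-2)
  Group 2: 'e' x 4 (positions 3-6)
Total groups: 2

2


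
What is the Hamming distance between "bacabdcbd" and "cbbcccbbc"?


Comparing "bacabdcbd" and "cbbcccbbc" position by position:
  Position 0: 'b' vs 'c' => differ
  Position 1: 'a' vs 'b' => differ
  Position 2: 'c' vs 'b' => differ
  Position 3: 'a' vs 'c' => differ
  Position 4: 'b' vs 'c' => differ
  Position 5: 'd' vs 'c' => differ
  Position 6: 'c' vs 'b' => differ
  Position 7: 'b' vs 'b' => same
  Position 8: 'd' vs 'c' => differ
Total differences (Hamming distance): 8

8


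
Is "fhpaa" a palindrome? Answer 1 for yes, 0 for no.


Input: fhpaa
Reversed: aaphf
  Compare pos 0 ('f') with pos 4 ('a'): MISMATCH
  Compare pos 1 ('h') with pos 3 ('a'): MISMATCH
Result: not a palindrome

0


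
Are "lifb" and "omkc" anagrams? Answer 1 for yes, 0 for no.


Strings: "lifb", "omkc"
Sorted first:  bfil
Sorted second: ckmo
Differ at position 0: 'b' vs 'c' => not anagrams

0


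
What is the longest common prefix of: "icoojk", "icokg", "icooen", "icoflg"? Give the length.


Words: icoojk, icokg, icooen, icoflg
  Position 0: all 'i' => match
  Position 1: all 'c' => match
  Position 2: all 'o' => match
  Position 3: ('o', 'k', 'o', 'f') => mismatch, stop
LCP = "ico" (length 3)

3


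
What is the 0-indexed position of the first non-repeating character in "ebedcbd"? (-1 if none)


Input: ebedcbd
Character frequencies:
  'b': 2
  'c': 1
  'd': 2
  'e': 2
Scanning left to right for freq == 1:
  Position 0 ('e'): freq=2, skip
  Position 1 ('b'): freq=2, skip
  Position 2 ('e'): freq=2, skip
  Position 3 ('d'): freq=2, skip
  Position 4 ('c'): unique! => answer = 4

4


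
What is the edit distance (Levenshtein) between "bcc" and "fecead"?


Computing edit distance: "bcc" -> "fecead"
DP table:
           f    e    c    e    a    d
      0    1    2    3    4    5    6
  b   1    1    2    3    4    5    6
  c   2    2    2    2    3    4    5
  c   3    3    3    2    3    4    5
Edit distance = dp[3][6] = 5

5


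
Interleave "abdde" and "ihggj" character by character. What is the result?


Interleaving "abdde" and "ihggj":
  Position 0: 'a' from first, 'i' from second => "ai"
  Position 1: 'b' from first, 'h' from second => "bh"
  Position 2: 'd' from first, 'g' from second => "dg"
  Position 3: 'd' from first, 'g' from second => "dg"
  Position 4: 'e' from first, 'j' from second => "ej"
Result: aibhdgdgej

aibhdgdgej


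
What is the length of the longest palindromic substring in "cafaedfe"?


Input: "cafaedfe"
Checking substrings for palindromes:
  [1:4] "afa" (len 3) => palindrome
Longest palindromic substring: "afa" with length 3

3


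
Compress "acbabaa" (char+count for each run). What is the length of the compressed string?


Input: acbabaa
Runs:
  'a' x 1 => "a1"
  'c' x 1 => "c1"
  'b' x 1 => "b1"
  'a' x 1 => "a1"
  'b' x 1 => "b1"
  'a' x 2 => "a2"
Compressed: "a1c1b1a1b1a2"
Compressed length: 12

12


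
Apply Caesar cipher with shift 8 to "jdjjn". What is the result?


Caesar cipher: shift "jdjjn" by 8
  'j' (pos 9) + 8 = pos 17 = 'r'
  'd' (pos 3) + 8 = pos 11 = 'l'
  'j' (pos 9) + 8 = pos 17 = 'r'
  'j' (pos 9) + 8 = pos 17 = 'r'
  'n' (pos 13) + 8 = pos 21 = 'v'
Result: rlrrv

rlrrv


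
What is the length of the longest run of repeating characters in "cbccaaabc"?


Input: "cbccaaabc"
Scanning for longest run:
  Position 1 ('b'): new char, reset run to 1
  Position 2 ('c'): new char, reset run to 1
  Position 3 ('c'): continues run of 'c', length=2
  Position 4 ('a'): new char, reset run to 1
  Position 5 ('a'): continues run of 'a', length=2
  Position 6 ('a'): continues run of 'a', length=3
  Position 7 ('b'): new char, reset run to 1
  Position 8 ('c'): new char, reset run to 1
Longest run: 'a' with length 3

3


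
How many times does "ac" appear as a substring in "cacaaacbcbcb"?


Searching for "ac" in "cacaaacbcbcb"
Scanning each position:
  Position 0: "ca" => no
  Position 1: "ac" => MATCH
  Position 2: "ca" => no
  Position 3: "aa" => no
  Position 4: "aa" => no
  Position 5: "ac" => MATCH
  Position 6: "cb" => no
  Position 7: "bc" => no
  Position 8: "cb" => no
  Position 9: "bc" => no
  Position 10: "cb" => no
Total occurrences: 2

2


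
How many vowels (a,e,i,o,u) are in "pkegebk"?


Input: pkegebk
Checking each character:
  'p' at position 0: consonant
  'k' at position 1: consonant
  'e' at position 2: vowel (running total: 1)
  'g' at position 3: consonant
  'e' at position 4: vowel (running total: 2)
  'b' at position 5: consonant
  'k' at position 6: consonant
Total vowels: 2

2


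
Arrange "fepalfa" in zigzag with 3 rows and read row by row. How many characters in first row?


Zigzag "fepalfa" into 3 rows:
Placing characters:
  'f' => row 0
  'e' => row 1
  'p' => row 2
  'a' => row 1
  'l' => row 0
  'f' => row 1
  'a' => row 2
Rows:
  Row 0: "fl"
  Row 1: "eaf"
  Row 2: "pa"
First row length: 2

2


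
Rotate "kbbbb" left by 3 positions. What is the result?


Input: "kbbbb", rotate left by 3
First 3 characters: "kbb"
Remaining characters: "bb"
Concatenate remaining + first: "bb" + "kbb" = "bbkbb"

bbkbb


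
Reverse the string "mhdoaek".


Input: mhdoaek
Reading characters right to left:
  Position 6: 'k'
  Position 5: 'e'
  Position 4: 'a'
  Position 3: 'o'
  Position 2: 'd'
  Position 1: 'h'
  Position 0: 'm'
Reversed: keaodhm

keaodhm


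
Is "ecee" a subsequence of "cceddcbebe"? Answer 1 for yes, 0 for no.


Check if "ecee" is a subsequence of "cceddcbebe"
Greedy scan:
  Position 0 ('c'): no match needed
  Position 1 ('c'): no match needed
  Position 2 ('e'): matches sub[0] = 'e'
  Position 3 ('d'): no match needed
  Position 4 ('d'): no match needed
  Position 5 ('c'): matches sub[1] = 'c'
  Position 6 ('b'): no match needed
  Position 7 ('e'): matches sub[2] = 'e'
  Position 8 ('b'): no match needed
  Position 9 ('e'): matches sub[3] = 'e'
All 4 characters matched => is a subsequence

1


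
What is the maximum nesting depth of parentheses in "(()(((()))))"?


Input: "(()(((()))))"
Tracking depth:
  Position 0 '(': depth becomes 1
  Position 1 '(': depth becomes 2
  Position 2 ')': depth becomes 1
  Position 3 '(': depth becomes 2
  Position 4 '(': depth becomes 3
  Position 5 '(': depth becomes 4
  Position 6 '(': depth becomes 5
  Position 7 ')': depth becomes 4
  Position 8 ')': depth becomes 3
  Position 9 ')': depth becomes 2
  Position 10 ')': depth becomes 1
  Position 11 ')': depth becomes 0
Maximum depth reached: 5

5


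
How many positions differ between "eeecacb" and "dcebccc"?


Comparing "eeecacb" and "dcebccc" position by position:
  Position 0: 'e' vs 'd' => DIFFER
  Position 1: 'e' vs 'c' => DIFFER
  Position 2: 'e' vs 'e' => same
  Position 3: 'c' vs 'b' => DIFFER
  Position 4: 'a' vs 'c' => DIFFER
  Position 5: 'c' vs 'c' => same
  Position 6: 'b' vs 'c' => DIFFER
Positions that differ: 5

5


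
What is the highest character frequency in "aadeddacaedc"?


Input: aadeddacaedc
Character counts:
  'a': 4
  'c': 2
  'd': 4
  'e': 2
Maximum frequency: 4

4


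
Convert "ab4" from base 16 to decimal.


Input: "ab4" in base 16
Positional expansion:
  Digit 'a' (value 10) x 16^2 = 2560
  Digit 'b' (value 11) x 16^1 = 176
  Digit '4' (value 4) x 16^0 = 4
Sum = 2740

2740


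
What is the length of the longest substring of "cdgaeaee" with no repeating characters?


Input: "cdgaeaee"
Sliding window (track last position of each char):
  Position 0 ('c'): window [0,0] length 1 -- new best
  Position 1 ('d'): window [0,1] length 2 -- new best
  Position 2 ('g'): window [0,2] length 3 -- new best
  Position 3 ('a'): window [0,3] length 4 -- new best
  Position 4 ('e'): window [0,4] length 5 -- new best
  Position 5 ('a'): repeat (last at 3), move window start to 4
  Position 5 ('a'): window [4,5] length 2
  Position 6 ('e'): repeat (last at 4), move window start to 5
  Position 6 ('e'): window [5,6] length 2
  Position 7 ('e'): repeat (last at 6), move window start to 7
  Position 7 ('e'): window [7,7] length 1
Longest substring with no repeats: "cdgae" with length 5

5
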